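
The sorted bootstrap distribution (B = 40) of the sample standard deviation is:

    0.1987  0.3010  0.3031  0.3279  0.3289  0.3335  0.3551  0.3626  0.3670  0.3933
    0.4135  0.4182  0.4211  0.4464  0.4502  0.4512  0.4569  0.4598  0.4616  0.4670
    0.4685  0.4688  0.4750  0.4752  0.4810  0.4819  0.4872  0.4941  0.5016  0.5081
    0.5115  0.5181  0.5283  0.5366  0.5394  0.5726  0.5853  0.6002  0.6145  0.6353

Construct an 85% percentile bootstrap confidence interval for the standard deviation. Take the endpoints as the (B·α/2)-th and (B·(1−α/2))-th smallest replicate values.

(0.3031, 0.5853)

α = 0.15; lower rank = 40 × 0.075 = 3; upper rank = 40 × 0.925 = 37.
The 3rd smallest replicate is 0.3031; the 37th is 0.5853.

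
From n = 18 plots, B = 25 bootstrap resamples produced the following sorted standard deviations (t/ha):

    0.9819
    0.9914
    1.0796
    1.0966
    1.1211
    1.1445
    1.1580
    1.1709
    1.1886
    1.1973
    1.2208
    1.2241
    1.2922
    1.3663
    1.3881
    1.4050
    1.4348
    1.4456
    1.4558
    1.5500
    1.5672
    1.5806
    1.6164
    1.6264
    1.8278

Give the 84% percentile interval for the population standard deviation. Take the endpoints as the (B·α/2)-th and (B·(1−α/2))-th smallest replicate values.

(0.9914, 1.6164)

α = 0.16; lower rank = 25 × 0.080 = 2; upper rank = 25 × 0.920 = 23.
The 2nd smallest replicate is 0.9914; the 23rd is 1.6164.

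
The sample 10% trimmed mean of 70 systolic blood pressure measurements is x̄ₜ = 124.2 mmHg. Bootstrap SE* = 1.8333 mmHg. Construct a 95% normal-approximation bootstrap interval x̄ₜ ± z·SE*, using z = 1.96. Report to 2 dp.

(120.61, 127.79)

Margin = 1.96 × 1.8333 = 3.593
Interval: 124.2 ± 3.593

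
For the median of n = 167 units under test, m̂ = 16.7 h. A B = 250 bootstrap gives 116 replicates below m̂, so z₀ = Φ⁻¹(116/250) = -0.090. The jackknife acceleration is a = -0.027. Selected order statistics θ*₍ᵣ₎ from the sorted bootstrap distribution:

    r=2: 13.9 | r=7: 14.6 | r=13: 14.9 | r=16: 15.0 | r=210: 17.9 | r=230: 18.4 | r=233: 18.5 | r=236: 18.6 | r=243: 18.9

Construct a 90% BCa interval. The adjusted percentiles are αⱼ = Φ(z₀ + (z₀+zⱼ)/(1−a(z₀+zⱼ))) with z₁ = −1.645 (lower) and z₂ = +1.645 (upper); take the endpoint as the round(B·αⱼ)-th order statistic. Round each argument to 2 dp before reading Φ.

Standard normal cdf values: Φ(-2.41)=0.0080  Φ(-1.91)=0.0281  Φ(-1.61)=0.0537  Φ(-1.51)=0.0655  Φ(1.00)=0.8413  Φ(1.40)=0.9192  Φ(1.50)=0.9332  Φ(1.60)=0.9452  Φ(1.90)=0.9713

(14.6, 18.4)

Lower: z₀ + z₁ = -0.090 + (-1.645) = -1.735; 1 − a(z₀+z₁) = 1 − (-0.027)(-1.735) = 0.9532; argument = -0.090 + (-1.735)/0.9532 = -1.9103 → -1.91.
α₁ = Φ(-1.91) = 0.0281; rank = round(250 × 0.0281) = 7; θ*₍7₎ = 14.6.
Upper: z₀ + z₂ = 1.555; 1 − a(z₀+z₂) = 1.0420; argument = 1.4023 → 1.40; α₂ = 0.9192; rank = 230; θ*₍230₎ = 18.4.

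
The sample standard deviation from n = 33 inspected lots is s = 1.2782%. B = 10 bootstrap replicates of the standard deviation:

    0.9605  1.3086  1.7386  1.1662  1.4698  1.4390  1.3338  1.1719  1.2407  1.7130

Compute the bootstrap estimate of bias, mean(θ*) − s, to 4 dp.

bias = +0.0760

mean(θ*) = (0.9605 + 1.3086 + 1.7386 + 1.1662 + 1.4698 + 1.4390 + 1.3338 + 1.1719 + 1.2407 + 1.7130) / 10 = 1.35421
bias = 1.35421 − 1.2782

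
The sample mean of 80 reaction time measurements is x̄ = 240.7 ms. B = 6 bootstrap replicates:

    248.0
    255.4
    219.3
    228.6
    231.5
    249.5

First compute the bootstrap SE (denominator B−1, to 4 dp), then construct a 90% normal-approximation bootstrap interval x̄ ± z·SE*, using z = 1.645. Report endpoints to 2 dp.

Mean of replicates = 238.7167; sum of squared deviations = 1012.2283; SE* = √(1012.2283/5) = 14.2283
Margin = 1.645 × 14.2283 = 23.406
Interval: 240.7 ± 23.406

(217.29, 264.11)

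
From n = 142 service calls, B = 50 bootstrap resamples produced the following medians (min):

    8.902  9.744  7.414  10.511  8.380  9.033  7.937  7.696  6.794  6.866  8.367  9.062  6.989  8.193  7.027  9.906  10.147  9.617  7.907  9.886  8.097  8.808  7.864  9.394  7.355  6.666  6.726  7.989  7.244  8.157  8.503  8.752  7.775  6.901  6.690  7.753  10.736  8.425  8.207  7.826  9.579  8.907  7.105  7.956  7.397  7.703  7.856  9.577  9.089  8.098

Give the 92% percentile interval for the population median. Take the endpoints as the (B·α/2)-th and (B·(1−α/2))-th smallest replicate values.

(6.690, 10.147)

Sorted replicates: 6.666, 6.690, 6.726, 6.794, 6.866, 6.901, 6.989, 7.027, 7.105, 7.244, 7.355, 7.397, 7.414, 7.696, 7.703, 7.753, 7.775, 7.826, 7.856, 7.864, 7.907, 7.937, 7.956, 7.989, 8.097, 8.098, 8.157, 8.193, 8.207, 8.367, 8.380, 8.425, 8.503, 8.752, 8.808, 8.902, 8.907, 9.033, 9.062, 9.089, 9.394, 9.577, 9.579, 9.617, 9.744, 9.886, 9.906, 10.147, 10.511, 10.736
α = 0.08; lower rank = 50 × 0.040 = 2; upper rank = 50 × 0.960 = 48.
The 2nd smallest replicate is 6.690; the 48th is 10.147.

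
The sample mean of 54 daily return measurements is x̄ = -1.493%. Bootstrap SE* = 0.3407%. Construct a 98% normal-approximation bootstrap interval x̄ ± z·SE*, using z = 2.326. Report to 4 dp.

(-2.2855, -0.7005)

Margin = 2.326 × 0.3407 = 0.79247
Interval: -1.493 ± 0.79247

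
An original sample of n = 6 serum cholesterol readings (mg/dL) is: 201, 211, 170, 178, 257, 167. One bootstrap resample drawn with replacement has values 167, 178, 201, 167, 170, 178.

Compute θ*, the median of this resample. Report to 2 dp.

Sorted: 167, 167, 170, 178, 178, 201
Median = average of the two middle values = 174.00

θ* = 174.00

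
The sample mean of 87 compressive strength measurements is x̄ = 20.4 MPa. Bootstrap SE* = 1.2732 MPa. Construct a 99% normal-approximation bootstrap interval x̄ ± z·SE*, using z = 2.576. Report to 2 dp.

(17.12, 23.68)

Margin = 2.576 × 1.2732 = 3.280
Interval: 20.4 ± 3.280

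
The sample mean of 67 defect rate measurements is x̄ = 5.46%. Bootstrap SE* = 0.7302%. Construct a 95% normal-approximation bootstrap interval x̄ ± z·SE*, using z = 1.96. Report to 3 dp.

Margin = 1.96 × 0.7302 = 1.4312
Interval: 5.46 ± 1.4312

(4.029, 6.891)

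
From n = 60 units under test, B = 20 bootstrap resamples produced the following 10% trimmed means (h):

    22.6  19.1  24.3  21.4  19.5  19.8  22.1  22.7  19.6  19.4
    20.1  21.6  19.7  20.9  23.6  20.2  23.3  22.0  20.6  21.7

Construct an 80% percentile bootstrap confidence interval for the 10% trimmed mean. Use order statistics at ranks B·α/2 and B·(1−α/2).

(19.4, 23.3)

Sorted replicates: 19.1, 19.4, 19.5, 19.6, 19.7, 19.8, 20.1, 20.2, 20.6, 20.9, 21.4, 21.6, 21.7, 22.0, 22.1, 22.6, 22.7, 23.3, 23.6, 24.3
α = 0.20; lower rank = 20 × 0.100 = 2; upper rank = 20 × 0.900 = 18.
The 2nd smallest replicate is 19.4; the 18th is 23.3.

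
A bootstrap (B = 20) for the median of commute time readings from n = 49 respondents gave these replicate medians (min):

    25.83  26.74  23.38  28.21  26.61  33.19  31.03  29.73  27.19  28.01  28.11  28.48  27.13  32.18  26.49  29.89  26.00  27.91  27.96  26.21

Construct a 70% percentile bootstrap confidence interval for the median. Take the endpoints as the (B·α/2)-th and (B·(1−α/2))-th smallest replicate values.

Sorted replicates: 23.38, 25.83, 26.00, 26.21, 26.49, 26.61, 26.74, 27.13, 27.19, 27.91, 27.96, 28.01, 28.11, 28.21, 28.48, 29.73, 29.89, 31.03, 32.18, 33.19
α = 0.30; lower rank = 20 × 0.150 = 3; upper rank = 20 × 0.850 = 17.
The 3rd smallest replicate is 26.00; the 17th is 29.89.

(26.00, 29.89)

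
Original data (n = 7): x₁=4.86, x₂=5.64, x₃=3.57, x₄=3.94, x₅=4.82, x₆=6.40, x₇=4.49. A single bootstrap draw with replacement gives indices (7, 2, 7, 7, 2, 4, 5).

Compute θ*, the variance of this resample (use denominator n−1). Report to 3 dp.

Resample values: 4.49, 5.64, 4.49, 4.49, 5.64, 3.94, 4.82.
Mean = 4.7871; sum of squared deviations = 2.4383
s² = 2.4383 / 6 = 0.4064

θ* = 0.406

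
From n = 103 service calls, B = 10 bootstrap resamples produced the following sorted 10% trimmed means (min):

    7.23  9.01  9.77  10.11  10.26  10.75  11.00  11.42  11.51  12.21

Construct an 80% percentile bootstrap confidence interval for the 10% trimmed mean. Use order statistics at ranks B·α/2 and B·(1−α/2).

α = 0.20; lower rank = 10 × 0.100 = 1; upper rank = 10 × 0.900 = 9.
The 1st smallest replicate is 7.23; the 9th is 11.51.

(7.23, 11.51)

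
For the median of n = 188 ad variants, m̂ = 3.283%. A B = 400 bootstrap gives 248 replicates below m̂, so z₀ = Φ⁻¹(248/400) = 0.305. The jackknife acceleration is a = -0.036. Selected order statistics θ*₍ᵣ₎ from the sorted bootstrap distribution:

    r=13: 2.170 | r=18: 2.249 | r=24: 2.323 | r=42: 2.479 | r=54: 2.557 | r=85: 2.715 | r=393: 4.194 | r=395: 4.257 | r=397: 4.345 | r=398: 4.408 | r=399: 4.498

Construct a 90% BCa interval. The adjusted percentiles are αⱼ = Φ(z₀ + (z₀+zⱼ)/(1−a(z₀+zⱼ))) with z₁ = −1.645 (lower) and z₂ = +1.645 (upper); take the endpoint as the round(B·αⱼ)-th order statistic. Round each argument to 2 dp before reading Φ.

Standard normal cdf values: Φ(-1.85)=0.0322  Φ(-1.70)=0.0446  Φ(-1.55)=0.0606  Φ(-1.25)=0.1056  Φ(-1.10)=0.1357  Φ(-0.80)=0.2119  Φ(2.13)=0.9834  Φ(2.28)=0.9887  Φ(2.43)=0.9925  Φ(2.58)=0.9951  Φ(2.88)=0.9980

(2.557, 4.194)

Lower: z₀ + z₁ = 0.305 + (-1.645) = -1.340; 1 − a(z₀+z₁) = 1 − (-0.036)(-1.340) = 0.9518; argument = 0.305 + (-1.340)/0.9518 = -1.1029 → -1.10.
α₁ = Φ(-1.10) = 0.1357; rank = round(400 × 0.1357) = 54; θ*₍54₎ = 2.557.
Upper: z₀ + z₂ = 1.950; 1 − a(z₀+z₂) = 1.0702; argument = 2.1271 → 2.13; α₂ = 0.9834; rank = 393; θ*₍393₎ = 4.194.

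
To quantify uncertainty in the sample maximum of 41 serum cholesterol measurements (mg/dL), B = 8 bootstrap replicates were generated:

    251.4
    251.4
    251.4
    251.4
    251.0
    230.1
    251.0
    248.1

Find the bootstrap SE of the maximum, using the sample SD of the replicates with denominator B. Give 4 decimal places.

SE* = 6.9305

Bootstrap SE is the standard deviation of the 8 replicate maximums.
Mean of replicates: (251.4 + 251.4 + 251.4 + 251.4 + 251.0 + 230.1 + 251.0 + 248.1) / 8 = 1985.80000 / 8 = 248.22500
Sum of squared deviations: (+3.17500)² + (+3.17500)² + (+3.17500)² + (+3.17500)² + (+2.77500)² + (−18.12500)² + (+2.77500)² + (−0.12500)² = 384.25500
Variance = 384.25500 / 8 = 48.03188
SE* = √48.03188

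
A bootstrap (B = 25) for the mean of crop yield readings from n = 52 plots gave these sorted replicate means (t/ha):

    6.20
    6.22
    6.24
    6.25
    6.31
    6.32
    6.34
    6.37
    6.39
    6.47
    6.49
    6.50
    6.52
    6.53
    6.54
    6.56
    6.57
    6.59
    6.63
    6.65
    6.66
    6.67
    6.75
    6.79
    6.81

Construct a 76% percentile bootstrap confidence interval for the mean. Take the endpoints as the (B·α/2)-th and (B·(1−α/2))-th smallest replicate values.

(6.24, 6.67)

α = 0.24; lower rank = 25 × 0.120 = 3; upper rank = 25 × 0.880 = 22.
The 3rd smallest replicate is 6.24; the 22nd is 6.67.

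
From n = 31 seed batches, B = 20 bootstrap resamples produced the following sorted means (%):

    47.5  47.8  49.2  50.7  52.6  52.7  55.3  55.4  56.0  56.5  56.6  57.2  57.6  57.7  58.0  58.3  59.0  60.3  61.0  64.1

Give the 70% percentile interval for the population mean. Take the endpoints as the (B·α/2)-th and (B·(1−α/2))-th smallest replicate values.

(49.2, 59.0)

α = 0.30; lower rank = 20 × 0.150 = 3; upper rank = 20 × 0.850 = 17.
The 3rd smallest replicate is 49.2; the 17th is 59.0.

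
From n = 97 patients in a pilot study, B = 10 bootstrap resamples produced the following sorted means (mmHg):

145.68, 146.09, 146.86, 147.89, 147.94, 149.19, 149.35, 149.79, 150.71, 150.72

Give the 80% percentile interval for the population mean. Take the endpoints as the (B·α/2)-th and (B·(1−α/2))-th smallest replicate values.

(145.68, 150.71)

α = 0.20; lower rank = 10 × 0.100 = 1; upper rank = 10 × 0.900 = 9.
The 1st smallest replicate is 145.68; the 9th is 150.71.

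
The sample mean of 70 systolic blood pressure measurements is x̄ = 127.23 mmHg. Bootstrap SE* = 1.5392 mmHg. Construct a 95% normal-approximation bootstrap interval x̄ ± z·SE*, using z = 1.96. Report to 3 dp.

Margin = 1.96 × 1.5392 = 3.0168
Interval: 127.23 ± 3.0168

(124.213, 130.247)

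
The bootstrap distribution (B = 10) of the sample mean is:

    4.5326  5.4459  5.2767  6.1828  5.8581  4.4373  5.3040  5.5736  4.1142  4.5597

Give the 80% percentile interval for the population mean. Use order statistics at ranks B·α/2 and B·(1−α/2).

(4.1142, 5.8581)

Sorted replicates: 4.1142, 4.4373, 4.5326, 4.5597, 5.2767, 5.3040, 5.4459, 5.5736, 5.8581, 6.1828
α = 0.20; lower rank = 10 × 0.100 = 1; upper rank = 10 × 0.900 = 9.
The 1st smallest replicate is 4.1142; the 9th is 5.8581.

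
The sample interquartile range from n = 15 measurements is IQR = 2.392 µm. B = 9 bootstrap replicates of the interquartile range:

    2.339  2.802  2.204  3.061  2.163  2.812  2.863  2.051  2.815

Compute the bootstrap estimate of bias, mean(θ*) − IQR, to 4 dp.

mean(θ*) = (2.339 + 2.802 + 2.204 + 3.061 + 2.163 + 2.812 + 2.863 + 2.051 + 2.815) / 9 = 2.56778
bias = 2.56778 − 2.392

bias = +0.1758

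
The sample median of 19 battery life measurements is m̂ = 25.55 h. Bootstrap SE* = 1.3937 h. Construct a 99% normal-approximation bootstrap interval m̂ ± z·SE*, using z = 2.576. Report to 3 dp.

Margin = 2.576 × 1.3937 = 3.5902
Interval: 25.55 ± 3.5902

(21.960, 29.140)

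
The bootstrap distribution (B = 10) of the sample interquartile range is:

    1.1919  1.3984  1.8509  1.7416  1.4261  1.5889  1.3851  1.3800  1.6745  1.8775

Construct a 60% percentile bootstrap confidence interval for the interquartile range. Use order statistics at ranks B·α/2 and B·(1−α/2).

Sorted replicates: 1.1919, 1.3800, 1.3851, 1.3984, 1.4261, 1.5889, 1.6745, 1.7416, 1.8509, 1.8775
α = 0.40; lower rank = 10 × 0.200 = 2; upper rank = 10 × 0.800 = 8.
The 2nd smallest replicate is 1.3800; the 8th is 1.7416.

(1.3800, 1.7416)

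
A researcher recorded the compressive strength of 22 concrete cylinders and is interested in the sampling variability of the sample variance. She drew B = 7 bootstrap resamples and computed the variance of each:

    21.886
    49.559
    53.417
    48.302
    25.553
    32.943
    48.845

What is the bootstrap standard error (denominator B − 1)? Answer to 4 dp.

Bootstrap SE is the standard deviation of the 7 replicate variances.
Mean of replicates: (21.886 + 49.559 + 53.417 + 48.302 + 25.553 + 32.943 + 48.845) / 7 = 280.50500 / 7 = 40.07214
Sum of squared deviations: (−18.18614)² + (+9.48686)² + (+13.34486)² + (+8.22986)² + (−14.51914)² + (−7.12914)² + (+8.77286)² = 1005.14522
Variance = 1005.14522 / 6 = 167.52420
SE* = √167.52420

SE* = 12.9431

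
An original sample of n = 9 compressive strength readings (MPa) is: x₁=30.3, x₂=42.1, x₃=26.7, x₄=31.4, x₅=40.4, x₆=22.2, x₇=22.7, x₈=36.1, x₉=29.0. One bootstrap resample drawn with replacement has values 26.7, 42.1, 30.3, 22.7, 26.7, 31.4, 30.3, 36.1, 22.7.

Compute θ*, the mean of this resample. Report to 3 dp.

Mean = (26.7 + 42.1 + 30.3 + 22.7 + 26.7 + 31.4 + 30.3 + 36.1 + 22.7) / 9 = 269.00 / 9 = 29.889

θ* = 29.889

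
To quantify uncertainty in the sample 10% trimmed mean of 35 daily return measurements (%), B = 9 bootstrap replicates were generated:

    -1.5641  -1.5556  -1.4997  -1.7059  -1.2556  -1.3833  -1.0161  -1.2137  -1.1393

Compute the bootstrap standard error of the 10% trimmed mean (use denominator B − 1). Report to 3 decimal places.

SE* = 0.229

Bootstrap SE is the standard deviation of the 9 replicate 10% trimmed means.
Mean of replicates: ((-1.5641) + (-1.5556) + (-1.4997) + (-1.7059) + (-1.2556) + (-1.3833) + (-1.0161) + (-1.2137) + (-1.1393)) / 9 = -12.33330 / 9 = -1.37037
Sum of squared deviations: (−0.19373)² + (−0.18523)² + (−0.12933)² + (−0.33553)² + (+0.11477)² + (−0.01293)² + (+0.35427)² + (+0.15667)² + (+0.23107)² = 0.41793
Variance = 0.41793 / 8 = 0.05224
SE* = √0.05224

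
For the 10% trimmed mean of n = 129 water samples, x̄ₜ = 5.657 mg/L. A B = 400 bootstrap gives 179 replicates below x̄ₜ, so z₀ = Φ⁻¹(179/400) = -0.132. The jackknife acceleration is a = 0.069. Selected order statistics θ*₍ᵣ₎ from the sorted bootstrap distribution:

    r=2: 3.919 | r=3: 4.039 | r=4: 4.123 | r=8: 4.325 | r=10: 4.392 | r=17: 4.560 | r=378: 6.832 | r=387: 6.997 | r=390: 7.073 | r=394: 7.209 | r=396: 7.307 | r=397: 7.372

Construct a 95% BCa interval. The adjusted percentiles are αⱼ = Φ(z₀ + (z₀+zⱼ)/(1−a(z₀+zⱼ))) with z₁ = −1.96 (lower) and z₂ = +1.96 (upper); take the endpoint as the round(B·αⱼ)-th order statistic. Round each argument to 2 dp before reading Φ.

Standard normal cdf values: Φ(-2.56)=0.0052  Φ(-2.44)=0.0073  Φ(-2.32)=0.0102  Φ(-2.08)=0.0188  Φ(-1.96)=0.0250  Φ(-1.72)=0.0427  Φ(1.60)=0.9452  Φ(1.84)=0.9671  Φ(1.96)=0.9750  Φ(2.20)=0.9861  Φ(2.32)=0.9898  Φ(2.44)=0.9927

(4.392, 7.073)

Lower: z₀ + z₁ = -0.132 + (-1.960) = -2.092; 1 − a(z₀+z₁) = 1 − (0.069)(-2.092) = 1.1443; argument = -0.132 + (-2.092)/1.1443 = -1.9601 → -1.96.
α₁ = Φ(-1.96) = 0.0250; rank = round(400 × 0.0250) = 10; θ*₍10₎ = 4.392.
Upper: z₀ + z₂ = 1.828; 1 − a(z₀+z₂) = 0.8739; argument = 1.9598 → 1.96; α₂ = 0.9750; rank = 390; θ*₍390₎ = 7.073.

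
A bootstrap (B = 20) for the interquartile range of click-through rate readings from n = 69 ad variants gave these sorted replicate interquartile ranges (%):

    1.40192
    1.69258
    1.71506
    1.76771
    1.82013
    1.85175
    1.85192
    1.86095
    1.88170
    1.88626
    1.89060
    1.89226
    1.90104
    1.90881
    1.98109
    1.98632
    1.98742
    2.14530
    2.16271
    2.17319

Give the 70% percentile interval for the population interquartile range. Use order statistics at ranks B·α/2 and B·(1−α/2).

α = 0.30; lower rank = 20 × 0.150 = 3; upper rank = 20 × 0.850 = 17.
The 3rd smallest replicate is 1.71506; the 17th is 1.98742.

(1.71506, 1.98742)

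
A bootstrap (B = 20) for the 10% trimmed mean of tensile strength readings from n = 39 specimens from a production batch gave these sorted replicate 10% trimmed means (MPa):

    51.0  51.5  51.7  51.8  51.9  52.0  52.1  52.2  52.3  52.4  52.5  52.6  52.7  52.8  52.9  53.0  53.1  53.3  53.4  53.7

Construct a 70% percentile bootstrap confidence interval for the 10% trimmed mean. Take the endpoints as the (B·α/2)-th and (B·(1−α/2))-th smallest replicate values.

(51.7, 53.1)

α = 0.30; lower rank = 20 × 0.150 = 3; upper rank = 20 × 0.850 = 17.
The 3rd smallest replicate is 51.7; the 17th is 53.1.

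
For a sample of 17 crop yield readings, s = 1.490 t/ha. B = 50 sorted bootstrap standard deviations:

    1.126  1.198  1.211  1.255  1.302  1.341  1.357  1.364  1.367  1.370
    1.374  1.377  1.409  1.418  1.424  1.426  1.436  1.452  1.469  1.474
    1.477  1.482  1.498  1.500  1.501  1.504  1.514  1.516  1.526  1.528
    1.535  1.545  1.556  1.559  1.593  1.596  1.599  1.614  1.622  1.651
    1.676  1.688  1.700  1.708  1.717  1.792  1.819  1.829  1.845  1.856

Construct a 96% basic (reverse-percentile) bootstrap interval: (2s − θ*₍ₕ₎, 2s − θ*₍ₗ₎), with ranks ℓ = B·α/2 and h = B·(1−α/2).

(1.135, 1.854)

Percentile endpoints at ranks 1 and 49: θ*₍1₎ = 1.126, θ*₍49₎ = 1.845.
Basic interval reflects these around s:
  lower = 2 × 1.490 − 1.845 = 1.135
  upper = 2 × 1.490 − 1.126 = 1.854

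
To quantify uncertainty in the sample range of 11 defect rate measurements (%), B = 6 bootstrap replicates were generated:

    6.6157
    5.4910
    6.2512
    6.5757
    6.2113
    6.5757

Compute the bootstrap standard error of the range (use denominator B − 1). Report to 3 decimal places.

SE* = 0.428

Bootstrap SE is the standard deviation of the 6 replicate ranges.
Mean of replicates: (6.6157 + 5.4910 + 6.2512 + 6.5757 + 6.2113 + 6.5757) / 6 = 37.72060 / 6 = 6.28677
Sum of squared deviations: (+0.32893)² + (−0.79577)² + (−0.03557)² + (+0.28893)² + (−0.07547)² + (+0.28893)² = 0.91537
Variance = 0.91537 / 5 = 0.18307
SE* = √0.18307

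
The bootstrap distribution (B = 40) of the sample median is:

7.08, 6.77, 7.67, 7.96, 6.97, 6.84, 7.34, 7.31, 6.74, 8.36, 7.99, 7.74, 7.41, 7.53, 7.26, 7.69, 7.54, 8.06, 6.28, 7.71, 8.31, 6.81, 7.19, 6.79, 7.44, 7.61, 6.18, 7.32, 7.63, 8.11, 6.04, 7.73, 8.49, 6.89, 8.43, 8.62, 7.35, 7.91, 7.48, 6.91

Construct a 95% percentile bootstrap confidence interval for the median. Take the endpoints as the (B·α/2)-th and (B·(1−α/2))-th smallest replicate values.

Sorted replicates: 6.04, 6.18, 6.28, 6.74, 6.77, 6.79, 6.81, 6.84, 6.89, 6.91, 6.97, 7.08, 7.19, 7.26, 7.31, 7.32, 7.34, 7.35, 7.41, 7.44, 7.48, 7.53, 7.54, 7.61, 7.63, 7.67, 7.69, 7.71, 7.73, 7.74, 7.91, 7.96, 7.99, 8.06, 8.11, 8.31, 8.36, 8.43, 8.49, 8.62
α = 0.05; lower rank = 40 × 0.025 = 1; upper rank = 40 × 0.975 = 39.
The 1st smallest replicate is 6.04; the 39th is 8.49.

(6.04, 8.49)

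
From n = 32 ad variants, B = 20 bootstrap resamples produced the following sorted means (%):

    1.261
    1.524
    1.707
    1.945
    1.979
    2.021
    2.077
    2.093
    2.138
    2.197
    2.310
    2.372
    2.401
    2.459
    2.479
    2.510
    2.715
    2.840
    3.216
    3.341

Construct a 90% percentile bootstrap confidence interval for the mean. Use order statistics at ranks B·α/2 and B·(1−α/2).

α = 0.10; lower rank = 20 × 0.050 = 1; upper rank = 20 × 0.950 = 19.
The 1st smallest replicate is 1.261; the 19th is 3.216.

(1.261, 3.216)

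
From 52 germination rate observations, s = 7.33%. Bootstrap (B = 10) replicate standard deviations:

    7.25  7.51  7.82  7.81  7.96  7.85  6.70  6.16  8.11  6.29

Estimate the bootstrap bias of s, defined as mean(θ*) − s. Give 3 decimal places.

bias = +0.016

mean(θ*) = (7.25 + 7.51 + 7.82 + 7.81 + 7.96 + 7.85 + 6.70 + 6.16 + 8.11 + 6.29) / 10 = 7.3460
bias = 7.3460 − 7.33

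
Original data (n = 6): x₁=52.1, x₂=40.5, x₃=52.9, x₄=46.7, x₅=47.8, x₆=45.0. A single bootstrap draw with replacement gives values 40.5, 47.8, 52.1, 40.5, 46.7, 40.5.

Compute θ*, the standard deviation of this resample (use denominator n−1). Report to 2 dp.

θ* = 4.93

Mean = 44.6833; sum of squared deviations = 121.2883
s² = 121.2883 / 5 = 24.2577
s = √24.2577 = 4.93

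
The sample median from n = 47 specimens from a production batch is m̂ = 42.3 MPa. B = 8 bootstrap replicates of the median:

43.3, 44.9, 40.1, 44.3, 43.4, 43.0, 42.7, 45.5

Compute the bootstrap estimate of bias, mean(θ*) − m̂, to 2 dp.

bias = +1.10

mean(θ*) = (43.3 + 44.9 + 40.1 + 44.3 + 43.4 + 43.0 + 42.7 + 45.5) / 8 = 43.400
bias = 43.400 − 42.3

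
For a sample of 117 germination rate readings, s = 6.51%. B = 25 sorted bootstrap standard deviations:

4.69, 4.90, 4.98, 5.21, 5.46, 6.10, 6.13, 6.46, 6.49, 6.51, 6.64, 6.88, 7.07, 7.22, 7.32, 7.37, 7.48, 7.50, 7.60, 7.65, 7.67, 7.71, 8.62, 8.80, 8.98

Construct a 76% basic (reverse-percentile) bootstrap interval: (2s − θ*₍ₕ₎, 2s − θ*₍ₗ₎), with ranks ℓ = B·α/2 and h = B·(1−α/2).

Percentile endpoints at ranks 3 and 22: θ*₍3₎ = 4.98, θ*₍22₎ = 7.71.
Basic interval reflects these around s:
  lower = 2 × 6.51 − 7.71 = 5.31
  upper = 2 × 6.51 − 4.98 = 8.04

(5.31, 8.04)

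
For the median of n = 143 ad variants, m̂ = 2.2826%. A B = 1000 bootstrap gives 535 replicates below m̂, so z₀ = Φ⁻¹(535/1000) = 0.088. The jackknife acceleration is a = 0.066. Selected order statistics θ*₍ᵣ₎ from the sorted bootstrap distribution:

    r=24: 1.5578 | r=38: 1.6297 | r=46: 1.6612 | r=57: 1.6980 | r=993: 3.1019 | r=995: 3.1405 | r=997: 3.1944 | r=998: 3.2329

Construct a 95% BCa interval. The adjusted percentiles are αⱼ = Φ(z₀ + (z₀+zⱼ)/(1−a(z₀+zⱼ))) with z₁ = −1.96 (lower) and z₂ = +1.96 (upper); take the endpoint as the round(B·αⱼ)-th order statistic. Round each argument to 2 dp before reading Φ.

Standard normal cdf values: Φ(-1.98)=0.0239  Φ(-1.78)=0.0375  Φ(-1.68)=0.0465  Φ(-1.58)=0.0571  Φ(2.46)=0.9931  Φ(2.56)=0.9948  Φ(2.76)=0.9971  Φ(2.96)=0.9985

Lower: z₀ + z₁ = 0.088 + (-1.960) = -1.872; 1 − a(z₀+z₁) = 1 − (0.066)(-1.872) = 1.1236; argument = 0.088 + (-1.872)/1.1236 = -1.5781 → -1.58.
α₁ = Φ(-1.58) = 0.0571; rank = round(1000 × 0.0571) = 57; θ*₍57₎ = 1.6980.
Upper: z₀ + z₂ = 2.048; 1 − a(z₀+z₂) = 0.8648; argument = 2.4561 → 2.46; α₂ = 0.9931; rank = 993; θ*₍993₎ = 3.1019.

(1.6980, 3.1019)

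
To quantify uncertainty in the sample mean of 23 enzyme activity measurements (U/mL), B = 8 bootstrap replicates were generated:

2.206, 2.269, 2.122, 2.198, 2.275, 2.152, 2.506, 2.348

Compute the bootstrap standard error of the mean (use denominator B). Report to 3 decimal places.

SE* = 0.115

Bootstrap SE is the standard deviation of the 8 replicate means.
Mean of replicates: (2.206 + 2.269 + 2.122 + 2.198 + 2.275 + 2.152 + 2.506 + 2.348) / 8 = 18.0760 / 8 = 2.2595
Sum of squared deviations: (−0.0535)² + (+0.0095)² + (−0.1375)² + (−0.0615)² + (+0.0155)² + (−0.1075)² + (+0.2465)² + (+0.0885)² = 0.1060
Variance = 0.1060 / 8 = 0.0133
SE* = √0.0133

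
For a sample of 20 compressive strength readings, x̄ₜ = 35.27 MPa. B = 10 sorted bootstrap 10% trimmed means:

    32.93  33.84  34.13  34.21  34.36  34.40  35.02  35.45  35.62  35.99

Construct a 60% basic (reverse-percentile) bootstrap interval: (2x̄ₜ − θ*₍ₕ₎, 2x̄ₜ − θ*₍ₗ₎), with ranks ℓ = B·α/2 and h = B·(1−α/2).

Percentile endpoints at ranks 2 and 8: θ*₍2₎ = 33.84, θ*₍8₎ = 35.45.
Basic interval reflects these around x̄ₜ:
  lower = 2 × 35.27 − 35.45 = 35.09
  upper = 2 × 35.27 − 33.84 = 36.70

(35.09, 36.70)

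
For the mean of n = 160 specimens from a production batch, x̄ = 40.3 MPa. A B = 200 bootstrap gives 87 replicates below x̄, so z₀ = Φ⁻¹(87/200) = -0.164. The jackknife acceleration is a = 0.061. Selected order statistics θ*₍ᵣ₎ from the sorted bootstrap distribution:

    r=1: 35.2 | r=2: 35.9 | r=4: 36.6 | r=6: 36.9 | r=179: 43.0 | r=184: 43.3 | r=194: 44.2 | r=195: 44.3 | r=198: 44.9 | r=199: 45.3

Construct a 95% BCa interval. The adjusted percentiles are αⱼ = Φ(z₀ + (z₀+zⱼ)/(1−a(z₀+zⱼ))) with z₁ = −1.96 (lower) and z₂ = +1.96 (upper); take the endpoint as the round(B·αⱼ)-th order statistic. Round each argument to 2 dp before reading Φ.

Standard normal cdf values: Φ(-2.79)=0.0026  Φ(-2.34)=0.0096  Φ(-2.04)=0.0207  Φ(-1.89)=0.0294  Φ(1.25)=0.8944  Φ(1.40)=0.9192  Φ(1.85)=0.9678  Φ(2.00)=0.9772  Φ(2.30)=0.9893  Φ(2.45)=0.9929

Lower: z₀ + z₁ = -0.164 + (-1.960) = -2.124; 1 − a(z₀+z₁) = 1 − (0.061)(-2.124) = 1.1296; argument = -0.164 + (-2.124)/1.1296 = -2.0444 → -2.04.
α₁ = Φ(-2.04) = 0.0207; rank = round(200 × 0.0207) = 4; θ*₍4₎ = 36.6.
Upper: z₀ + z₂ = 1.796; 1 − a(z₀+z₂) = 0.8904; argument = 1.8530 → 1.85; α₂ = 0.9678; rank = 194; θ*₍194₎ = 44.2.

(36.6, 44.2)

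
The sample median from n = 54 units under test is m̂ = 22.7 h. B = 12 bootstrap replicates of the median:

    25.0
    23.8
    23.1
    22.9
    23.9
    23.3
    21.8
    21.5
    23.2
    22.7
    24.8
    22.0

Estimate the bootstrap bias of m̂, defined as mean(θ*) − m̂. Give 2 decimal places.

mean(θ*) = (25.0 + 23.8 + 23.1 + 22.9 + 23.9 + 23.3 + 21.8 + 21.5 + 23.2 + 22.7 + 24.8 + 22.0) / 12 = 23.167
bias = 23.167 − 22.7

bias = +0.47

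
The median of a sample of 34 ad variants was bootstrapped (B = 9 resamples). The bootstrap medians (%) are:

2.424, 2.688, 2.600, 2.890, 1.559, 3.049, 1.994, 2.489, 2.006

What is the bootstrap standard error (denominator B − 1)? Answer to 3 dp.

Bootstrap SE is the standard deviation of the 9 replicate medians.
Mean of replicates: (2.424 + 2.688 + 2.600 + 2.890 + 1.559 + 3.049 + 1.994 + 2.489 + 2.006) / 9 = 21.6990 / 9 = 2.4110
Sum of squared deviations: (+0.0130)² + (+0.2770)² + (+0.1890)² + (+0.4790)² + (−0.8520)² + (+0.6380)² + (−0.4170)² + (+0.0780)² + (−0.4050)² = 1.8190
Variance = 1.8190 / 8 = 0.2274
SE* = √0.2274

SE* = 0.477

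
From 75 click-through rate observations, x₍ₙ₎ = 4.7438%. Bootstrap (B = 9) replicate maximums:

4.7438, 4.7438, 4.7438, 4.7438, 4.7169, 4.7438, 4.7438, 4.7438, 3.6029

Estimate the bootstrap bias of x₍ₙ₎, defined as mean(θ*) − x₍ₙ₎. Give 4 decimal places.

mean(θ*) = (4.7438 + 4.7438 + 4.7438 + 4.7438 + 4.7169 + 4.7438 + 4.7438 + 4.7438 + 3.6029) / 9 = 4.61404
bias = 4.61404 − 4.7438

bias = −0.1298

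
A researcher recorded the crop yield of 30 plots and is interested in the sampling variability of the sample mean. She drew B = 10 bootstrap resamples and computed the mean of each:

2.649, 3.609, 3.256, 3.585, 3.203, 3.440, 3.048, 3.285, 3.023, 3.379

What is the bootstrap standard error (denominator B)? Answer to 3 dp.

Bootstrap SE is the standard deviation of the 10 replicate means.
Mean of replicates: (2.649 + 3.609 + 3.256 + 3.585 + 3.203 + 3.440 + 3.048 + 3.285 + 3.023 + 3.379) / 10 = 32.4770 / 10 = 3.2477
Sum of squared deviations: (−0.5987)² + (+0.3613)² + (+0.0083)² + (+0.3373)² + (−0.0447)² + (+0.1923)² + (−0.1997)² + (+0.0373)² + (−0.2247)² + (+0.1313)² = 0.7508
Variance = 0.7508 / 10 = 0.0751
SE* = √0.0751

SE* = 0.274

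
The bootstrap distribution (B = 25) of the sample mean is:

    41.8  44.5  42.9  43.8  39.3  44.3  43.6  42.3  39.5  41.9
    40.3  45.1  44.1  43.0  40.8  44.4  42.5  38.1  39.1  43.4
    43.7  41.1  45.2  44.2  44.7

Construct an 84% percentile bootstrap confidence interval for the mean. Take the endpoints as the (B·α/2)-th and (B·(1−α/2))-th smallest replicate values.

Sorted replicates: 38.1, 39.1, 39.3, 39.5, 40.3, 40.8, 41.1, 41.8, 41.9, 42.3, 42.5, 42.9, 43.0, 43.4, 43.6, 43.7, 43.8, 44.1, 44.2, 44.3, 44.4, 44.5, 44.7, 45.1, 45.2
α = 0.16; lower rank = 25 × 0.080 = 2; upper rank = 25 × 0.920 = 23.
The 2nd smallest replicate is 39.1; the 23rd is 44.7.

(39.1, 44.7)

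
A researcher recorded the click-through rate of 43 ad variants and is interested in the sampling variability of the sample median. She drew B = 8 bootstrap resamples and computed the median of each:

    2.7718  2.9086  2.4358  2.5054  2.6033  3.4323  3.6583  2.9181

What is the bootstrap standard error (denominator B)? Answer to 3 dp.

Bootstrap SE is the standard deviation of the 8 replicate medians.
Mean of replicates: (2.7718 + 2.9086 + 2.4358 + 2.5054 + 2.6033 + 3.4323 + 3.6583 + 2.9181) / 8 = 23.23360 / 8 = 2.90420
Sum of squared deviations: (−0.13240)² + (+0.00440)² + (−0.46840)² + (−0.39880)² + (−0.30090)² + (+0.52810)² + (+0.75410)² + (+0.01390)² = 1.33428
Variance = 1.33428 / 8 = 0.16678
SE* = √0.16678

SE* = 0.408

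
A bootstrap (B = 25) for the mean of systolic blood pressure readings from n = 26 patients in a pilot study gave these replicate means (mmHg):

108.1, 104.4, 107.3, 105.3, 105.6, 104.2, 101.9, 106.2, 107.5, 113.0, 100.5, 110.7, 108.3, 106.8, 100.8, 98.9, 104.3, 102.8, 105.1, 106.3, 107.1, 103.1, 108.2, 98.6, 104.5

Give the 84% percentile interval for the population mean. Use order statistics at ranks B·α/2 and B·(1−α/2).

Sorted replicates: 98.6, 98.9, 100.5, 100.8, 101.9, 102.8, 103.1, 104.2, 104.3, 104.4, 104.5, 105.1, 105.3, 105.6, 106.2, 106.3, 106.8, 107.1, 107.3, 107.5, 108.1, 108.2, 108.3, 110.7, 113.0
α = 0.16; lower rank = 25 × 0.080 = 2; upper rank = 25 × 0.920 = 23.
The 2nd smallest replicate is 98.9; the 23rd is 108.3.

(98.9, 108.3)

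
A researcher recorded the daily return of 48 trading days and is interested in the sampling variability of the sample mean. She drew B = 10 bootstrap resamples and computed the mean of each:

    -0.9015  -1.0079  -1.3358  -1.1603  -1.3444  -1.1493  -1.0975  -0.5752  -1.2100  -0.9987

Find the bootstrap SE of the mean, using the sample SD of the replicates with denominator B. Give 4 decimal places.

Bootstrap SE is the standard deviation of the 10 replicate means.
Mean of replicates: ((-0.9015) + (-1.0079) + (-1.3358) + (-1.1603) + (-1.3444) + (-1.1493) + (-1.0975) + (-0.5752) + (-1.2100) + (-0.9987)) / 10 = -10.78060 / 10 = -1.07806
Sum of squared deviations: (+0.17656)² + (+0.07016)² + (−0.25774)² + (−0.08224)² + (−0.26634)² + (−0.07124)² + (−0.01944)² + (+0.50286)² + (−0.13194)² + (+0.07936)² = 0.46225
Variance = 0.46225 / 10 = 0.04623
SE* = √0.04623

SE* = 0.2150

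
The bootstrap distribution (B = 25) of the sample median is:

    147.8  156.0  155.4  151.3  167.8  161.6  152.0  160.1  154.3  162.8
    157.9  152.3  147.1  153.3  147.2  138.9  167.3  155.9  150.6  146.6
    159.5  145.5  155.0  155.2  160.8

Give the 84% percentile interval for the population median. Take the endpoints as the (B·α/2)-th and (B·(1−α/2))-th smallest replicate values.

Sorted replicates: 138.9, 145.5, 146.6, 147.1, 147.2, 147.8, 150.6, 151.3, 152.0, 152.3, 153.3, 154.3, 155.0, 155.2, 155.4, 155.9, 156.0, 157.9, 159.5, 160.1, 160.8, 161.6, 162.8, 167.3, 167.8
α = 0.16; lower rank = 25 × 0.080 = 2; upper rank = 25 × 0.920 = 23.
The 2nd smallest replicate is 145.5; the 23rd is 162.8.

(145.5, 162.8)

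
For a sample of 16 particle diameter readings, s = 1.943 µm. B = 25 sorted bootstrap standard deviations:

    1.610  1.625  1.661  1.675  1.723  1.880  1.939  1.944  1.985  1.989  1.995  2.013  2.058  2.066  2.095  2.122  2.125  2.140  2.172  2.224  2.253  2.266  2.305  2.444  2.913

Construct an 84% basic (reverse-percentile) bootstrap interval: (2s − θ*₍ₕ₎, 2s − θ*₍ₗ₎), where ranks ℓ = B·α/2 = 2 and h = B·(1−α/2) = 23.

(1.581, 2.261)

Percentile endpoints at ranks 2 and 23: θ*₍2₎ = 1.625, θ*₍23₎ = 2.305.
Basic interval reflects these around s:
  lower = 2 × 1.943 − 2.305 = 1.581
  upper = 2 × 1.943 − 1.625 = 2.261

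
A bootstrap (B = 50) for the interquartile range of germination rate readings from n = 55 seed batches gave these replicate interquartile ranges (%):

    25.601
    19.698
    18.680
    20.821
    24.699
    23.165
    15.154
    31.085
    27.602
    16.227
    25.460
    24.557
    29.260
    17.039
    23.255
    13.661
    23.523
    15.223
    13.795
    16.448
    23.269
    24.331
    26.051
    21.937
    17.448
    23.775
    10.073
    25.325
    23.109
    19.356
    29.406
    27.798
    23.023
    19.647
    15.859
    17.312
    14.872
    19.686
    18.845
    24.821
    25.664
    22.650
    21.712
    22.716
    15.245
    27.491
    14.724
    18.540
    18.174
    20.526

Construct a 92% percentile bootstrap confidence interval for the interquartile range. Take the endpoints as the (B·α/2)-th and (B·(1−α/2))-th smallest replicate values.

(13.661, 29.260)

Sorted replicates: 10.073, 13.661, 13.795, 14.724, 14.872, 15.154, 15.223, 15.245, 15.859, 16.227, 16.448, 17.039, 17.312, 17.448, 18.174, 18.540, 18.680, 18.845, 19.356, 19.647, 19.686, 19.698, 20.526, 20.821, 21.712, 21.937, 22.650, 22.716, 23.023, 23.109, 23.165, 23.255, 23.269, 23.523, 23.775, 24.331, 24.557, 24.699, 24.821, 25.325, 25.460, 25.601, 25.664, 26.051, 27.491, 27.602, 27.798, 29.260, 29.406, 31.085
α = 0.08; lower rank = 50 × 0.040 = 2; upper rank = 50 × 0.960 = 48.
The 2nd smallest replicate is 13.661; the 48th is 29.260.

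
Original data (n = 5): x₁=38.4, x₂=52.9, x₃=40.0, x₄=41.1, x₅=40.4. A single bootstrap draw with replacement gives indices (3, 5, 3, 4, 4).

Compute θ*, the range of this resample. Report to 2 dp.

θ* = 1.10

Resample values: 40.0, 40.4, 40.0, 41.1, 41.1.
Range = 41.1 − 40.0 = 1.10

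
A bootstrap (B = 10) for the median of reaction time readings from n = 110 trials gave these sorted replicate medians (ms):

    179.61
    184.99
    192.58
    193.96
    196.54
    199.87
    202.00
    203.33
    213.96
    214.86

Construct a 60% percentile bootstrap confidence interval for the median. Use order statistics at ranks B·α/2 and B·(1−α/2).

(184.99, 203.33)

α = 0.40; lower rank = 10 × 0.200 = 2; upper rank = 10 × 0.800 = 8.
The 2nd smallest replicate is 184.99; the 8th is 203.33.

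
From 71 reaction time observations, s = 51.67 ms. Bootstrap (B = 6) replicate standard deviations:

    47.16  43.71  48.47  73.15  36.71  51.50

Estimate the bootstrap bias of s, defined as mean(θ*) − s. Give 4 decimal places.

bias = −1.5533

mean(θ*) = (47.16 + 43.71 + 48.47 + 73.15 + 36.71 + 51.50) / 6 = 50.11667
bias = 50.11667 − 51.67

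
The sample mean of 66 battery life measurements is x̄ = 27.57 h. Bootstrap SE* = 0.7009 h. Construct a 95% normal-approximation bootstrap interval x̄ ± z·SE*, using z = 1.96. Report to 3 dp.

(26.196, 28.944)

Margin = 1.96 × 0.7009 = 1.3738
Interval: 27.57 ± 1.3738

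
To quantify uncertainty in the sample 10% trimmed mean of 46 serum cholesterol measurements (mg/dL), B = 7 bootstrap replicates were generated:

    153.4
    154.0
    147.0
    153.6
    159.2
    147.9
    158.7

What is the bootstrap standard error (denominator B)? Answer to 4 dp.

Bootstrap SE is the standard deviation of the 7 replicate 10% trimmed means.
Mean of replicates: (153.4 + 154.0 + 147.0 + 153.6 + 159.2 + 147.9 + 158.7) / 7 = 1073.80000 / 7 = 153.40000
Sum of squared deviations: (+0.00000)² + (+0.60000)² + (−6.40000)² + (+0.20000)² + (+5.80000)² + (−5.50000)² + (+5.30000)² = 133.34000
Variance = 133.34000 / 7 = 19.04857
SE* = √19.04857

SE* = 4.3645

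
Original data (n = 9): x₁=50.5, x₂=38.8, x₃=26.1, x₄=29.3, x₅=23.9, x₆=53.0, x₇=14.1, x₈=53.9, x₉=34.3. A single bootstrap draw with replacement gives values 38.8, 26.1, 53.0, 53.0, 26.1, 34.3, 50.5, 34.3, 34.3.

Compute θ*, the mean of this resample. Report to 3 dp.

Mean = (38.8 + 26.1 + 53.0 + 53.0 + 26.1 + 34.3 + 50.5 + 34.3 + 34.3) / 9 = 350.40 / 9 = 38.933

θ* = 38.933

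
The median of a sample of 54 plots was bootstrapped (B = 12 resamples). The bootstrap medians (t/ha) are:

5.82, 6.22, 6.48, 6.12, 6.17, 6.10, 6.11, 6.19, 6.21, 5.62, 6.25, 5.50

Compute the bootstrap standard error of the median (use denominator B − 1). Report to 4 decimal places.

SE* = 0.2799

Bootstrap SE is the standard deviation of the 12 replicate medians.
Mean of replicates: (5.82 + 6.22 + 6.48 + 6.12 + 6.17 + 6.10 + 6.11 + 6.19 + 6.21 + 5.62 + 6.25 + 5.50) / 12 = 72.79000 / 12 = 6.06583
Sum of squared deviations: (−0.24583)² + (+0.15417)² + (+0.41417)² + (+0.05417)² + (+0.10417)² + (+0.03417)² + (+0.04417)² + (+0.12417)² + (+0.14417)² + (−0.44583)² + (+0.18417)² + (−0.56583)² = 0.86169
Variance = 0.86169 / 11 = 0.07834
SE* = √0.07834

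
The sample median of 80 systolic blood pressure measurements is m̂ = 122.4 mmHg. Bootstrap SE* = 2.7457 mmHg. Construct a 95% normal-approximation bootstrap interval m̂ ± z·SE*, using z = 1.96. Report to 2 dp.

(117.02, 127.78)

Margin = 1.96 × 2.7457 = 5.382
Interval: 122.4 ± 5.382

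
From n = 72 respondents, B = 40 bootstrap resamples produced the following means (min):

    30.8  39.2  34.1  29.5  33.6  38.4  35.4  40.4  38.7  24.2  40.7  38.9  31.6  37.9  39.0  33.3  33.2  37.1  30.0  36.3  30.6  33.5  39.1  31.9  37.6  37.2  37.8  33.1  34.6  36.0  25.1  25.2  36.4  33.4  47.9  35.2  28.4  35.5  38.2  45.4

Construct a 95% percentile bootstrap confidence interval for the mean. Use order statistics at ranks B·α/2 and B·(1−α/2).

Sorted replicates: 24.2, 25.1, 25.2, 28.4, 29.5, 30.0, 30.6, 30.8, 31.6, 31.9, 33.1, 33.2, 33.3, 33.4, 33.5, 33.6, 34.1, 34.6, 35.2, 35.4, 35.5, 36.0, 36.3, 36.4, 37.1, 37.2, 37.6, 37.8, 37.9, 38.2, 38.4, 38.7, 38.9, 39.0, 39.1, 39.2, 40.4, 40.7, 45.4, 47.9
α = 0.05; lower rank = 40 × 0.025 = 1; upper rank = 40 × 0.975 = 39.
The 1st smallest replicate is 24.2; the 39th is 45.4.

(24.2, 45.4)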